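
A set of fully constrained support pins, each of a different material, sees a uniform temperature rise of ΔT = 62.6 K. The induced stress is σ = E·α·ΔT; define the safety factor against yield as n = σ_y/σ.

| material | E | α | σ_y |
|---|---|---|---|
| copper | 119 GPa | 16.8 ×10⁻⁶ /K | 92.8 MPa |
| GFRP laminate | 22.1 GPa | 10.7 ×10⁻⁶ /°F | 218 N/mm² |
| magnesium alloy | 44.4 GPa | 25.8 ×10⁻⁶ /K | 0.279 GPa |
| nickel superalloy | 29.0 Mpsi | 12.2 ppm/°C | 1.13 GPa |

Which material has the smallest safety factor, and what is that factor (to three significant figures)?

copper, n = 0.742

With everything in SI (GPa, ×10⁻⁶/K, MPa):
  copper: E = 119.0, α = 16.8, σ_y = 92.80 → σ = 125 MPa, n = 0.742
  GFRP laminate: E = 22.10, α = 19.3, σ_y = 218.0 → σ = 26.6 MPa, n = 8.18
  magnesium alloy: E = 44.40, α = 25.8, σ_y = 279.0 → σ = 71.7 MPa, n = 3.89
  nickel superalloy: E = 199.9, α = 12.2, σ_y = 1130 → σ = 153 MPa, n = 7.40
The minimum is copper at n = 0.742.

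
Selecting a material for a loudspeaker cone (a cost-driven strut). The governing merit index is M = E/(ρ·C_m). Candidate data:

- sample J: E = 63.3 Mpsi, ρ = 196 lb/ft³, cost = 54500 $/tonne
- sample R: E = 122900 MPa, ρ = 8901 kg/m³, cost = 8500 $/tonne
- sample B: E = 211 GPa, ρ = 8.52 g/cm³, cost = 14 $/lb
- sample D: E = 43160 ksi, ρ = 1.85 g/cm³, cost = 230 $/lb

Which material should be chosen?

sample J

Convert each candidate to consistent units, then evaluate M:
  sample J: E = 436.4 GPa, ρ = 3140 kg/m³, cost = 54.50 $/kg
  sample R: E = 122.9 GPa, ρ = 8901 kg/m³, cost = 8.500 $/kg
  sample B: E = 211.0 GPa, ρ = 8520 kg/m³, cost = 30.86 $/kg
  sample D: E = 297.6 GPa, ρ = 1850 kg/m³, cost = 507.1 $/kg
  sample J: M = 2.55 MN·m per $
  sample R: M = 1.62 MN·m per $
  sample B: M = 0.802 MN·m per $
  sample D: M = 0.317 MN·m per $
Highest index: sample J.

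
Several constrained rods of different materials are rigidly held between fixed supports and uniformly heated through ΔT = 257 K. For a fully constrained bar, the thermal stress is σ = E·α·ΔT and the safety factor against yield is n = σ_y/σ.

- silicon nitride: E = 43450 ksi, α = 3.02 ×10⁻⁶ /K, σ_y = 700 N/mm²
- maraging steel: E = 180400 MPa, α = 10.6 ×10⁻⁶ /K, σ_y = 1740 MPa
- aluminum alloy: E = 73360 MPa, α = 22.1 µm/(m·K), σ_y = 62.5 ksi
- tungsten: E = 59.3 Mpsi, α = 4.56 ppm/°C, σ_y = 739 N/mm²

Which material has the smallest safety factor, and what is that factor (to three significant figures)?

aluminum alloy, n = 1.03

In consistent units (E in GPa, α in ×10⁻⁶/K, σ_y in MPa):
  silicon nitride: E = 299.6, α = 3.02, σ_y = 700.0 → σ = 233 MPa, n = 3.01
  maraging steel: E = 180.4, α = 10.6, σ_y = 1740 → σ = 491 MPa, n = 3.54
  aluminum alloy: E = 73.36, α = 22.1, σ_y = 430.9 → σ = 417 MPa, n = 1.03
  tungsten: E = 408.9, α = 4.56, σ_y = 739.0 → σ = 479 MPa, n = 1.54
Smallest n: aluminum alloy with n = 1.03.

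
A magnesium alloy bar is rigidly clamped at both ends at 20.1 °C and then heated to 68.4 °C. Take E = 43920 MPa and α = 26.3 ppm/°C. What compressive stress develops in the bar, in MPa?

E = 43920 MPa = 43.92 GPa.
ΔT = 48.30 K. Constrained thermal stress σ = E·α·ΔT = 43.92×10³ MPa × 26.3×10⁻⁶ × 48.30 = 55.8 MPa (compressive).

55.8 MPa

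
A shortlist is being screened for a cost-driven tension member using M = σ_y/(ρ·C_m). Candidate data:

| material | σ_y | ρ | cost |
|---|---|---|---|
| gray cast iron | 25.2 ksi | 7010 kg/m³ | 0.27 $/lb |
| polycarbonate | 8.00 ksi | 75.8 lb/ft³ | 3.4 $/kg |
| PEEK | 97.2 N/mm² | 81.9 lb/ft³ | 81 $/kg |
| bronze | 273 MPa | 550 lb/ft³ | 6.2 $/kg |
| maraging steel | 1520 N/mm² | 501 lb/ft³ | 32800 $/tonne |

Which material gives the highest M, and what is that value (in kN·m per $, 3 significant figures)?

gray cast iron, M = 41.6 kN·m per $

Convert each candidate to consistent units, then evaluate M:
  gray cast iron: σ_y = 173.7 MPa, ρ = 7010 kg/m³, cost = 0.5952 $/kg
  polycarbonate: σ_y = 55.16 MPa, ρ = 1214 kg/m³, cost = 3.400 $/kg
  PEEK: σ_y = 97.20 MPa, ρ = 1312 kg/m³, cost = 81.00 $/kg
  bronze: σ_y = 273.0 MPa, ρ = 8810 kg/m³, cost = 6.200 $/kg
  maraging steel: σ_y = 1520 MPa, ρ = 8025 kg/m³, cost = 32.80 $/kg
  gray cast iron: M = 41.6 kN·m per $
  polycarbonate: M = 13.4 kN·m per $
  maraging steel: M = 5.77 kN·m per $
  bronze: M = 5.00 kN·m per $
  PEEK: M = 0.915 kN·m per $
Gray cast iron has the largest M.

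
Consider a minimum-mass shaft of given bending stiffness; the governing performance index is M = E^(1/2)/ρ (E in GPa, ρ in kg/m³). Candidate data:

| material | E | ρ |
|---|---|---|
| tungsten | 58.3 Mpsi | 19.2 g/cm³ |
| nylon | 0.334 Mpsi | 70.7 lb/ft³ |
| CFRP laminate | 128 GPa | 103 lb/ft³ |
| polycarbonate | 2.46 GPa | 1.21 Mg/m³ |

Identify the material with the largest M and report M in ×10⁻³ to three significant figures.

Putting every candidate on a common basis:
  tungsten: E = 402.0 GPa, ρ = 19200 kg/m³
  nylon: E = 2.303 GPa, ρ = 1133 kg/m³
  CFRP laminate: E = 128.0 GPa, ρ = 1650 kg/m³
  polycarbonate: E = 2.460 GPa, ρ = 1210 kg/m³
  CFRP laminate: M = 6.86×10⁻³
  nylon: M = 1.34×10⁻³
  polycarbonate: M = 1.30×10⁻³
  tungsten: M = 1.04×10⁻³
CFRP laminate ranks first.

CFRP laminate, M = 6.86×10⁻³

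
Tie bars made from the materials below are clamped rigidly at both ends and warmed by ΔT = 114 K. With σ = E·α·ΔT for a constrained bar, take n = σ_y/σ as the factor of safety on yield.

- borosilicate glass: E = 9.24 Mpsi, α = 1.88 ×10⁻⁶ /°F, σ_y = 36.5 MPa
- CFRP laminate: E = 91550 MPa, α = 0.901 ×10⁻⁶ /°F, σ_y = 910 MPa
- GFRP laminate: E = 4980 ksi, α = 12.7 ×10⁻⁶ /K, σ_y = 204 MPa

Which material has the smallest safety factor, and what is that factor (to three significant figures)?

In consistent units (E in GPa, α in ×10⁻⁶/K, σ_y in MPa):
  borosilicate glass: E = 63.71, α = 3.38, σ_y = 36.50 → σ = 24.6 MPa, n = 1.49
  CFRP laminate: E = 91.55, α = 1.62, σ_y = 910.0 → σ = 16.9 MPa, n = 53.8
  GFRP laminate: E = 34.34, α = 12.7, σ_y = 204.0 → σ = 49.7 MPa, n = 4.10
Smallest n: borosilicate glass with n = 1.49.

borosilicate glass, n = 1.49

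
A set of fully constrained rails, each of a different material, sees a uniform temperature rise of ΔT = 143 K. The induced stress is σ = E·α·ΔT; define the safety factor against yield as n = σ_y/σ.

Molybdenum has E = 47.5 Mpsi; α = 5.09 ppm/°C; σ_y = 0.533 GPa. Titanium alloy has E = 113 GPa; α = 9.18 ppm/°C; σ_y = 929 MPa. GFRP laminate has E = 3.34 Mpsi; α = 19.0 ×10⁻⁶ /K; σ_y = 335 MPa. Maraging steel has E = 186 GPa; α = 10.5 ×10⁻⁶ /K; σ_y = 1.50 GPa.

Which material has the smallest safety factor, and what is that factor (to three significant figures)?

molybdenum, n = 2.24

With everything in SI (GPa, ×10⁻⁶/K, MPa):
  molybdenum: E = 327.5, α = 5.09, σ_y = 533.0 → σ = 238 MPa, n = 2.24
  titanium alloy: E = 113.0, α = 9.18, σ_y = 929.0 → σ = 148 MPa, n = 6.26
  GFRP laminate: E = 23.03, α = 19.0, σ_y = 335.0 → σ = 62.6 MPa, n = 5.35
  maraging steel: E = 186.0, α = 10.5, σ_y = 1500 → σ = 279 MPa, n = 5.37
The minimum is molybdenum at n = 2.24.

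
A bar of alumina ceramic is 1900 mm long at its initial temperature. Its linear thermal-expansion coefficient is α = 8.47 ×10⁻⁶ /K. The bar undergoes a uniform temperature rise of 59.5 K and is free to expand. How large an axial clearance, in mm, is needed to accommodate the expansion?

0.958 mm

ΔL = α·L₀·ΔT = 8.47×10⁻⁶ × 1900 mm × 59.50 K = 0.958 mm.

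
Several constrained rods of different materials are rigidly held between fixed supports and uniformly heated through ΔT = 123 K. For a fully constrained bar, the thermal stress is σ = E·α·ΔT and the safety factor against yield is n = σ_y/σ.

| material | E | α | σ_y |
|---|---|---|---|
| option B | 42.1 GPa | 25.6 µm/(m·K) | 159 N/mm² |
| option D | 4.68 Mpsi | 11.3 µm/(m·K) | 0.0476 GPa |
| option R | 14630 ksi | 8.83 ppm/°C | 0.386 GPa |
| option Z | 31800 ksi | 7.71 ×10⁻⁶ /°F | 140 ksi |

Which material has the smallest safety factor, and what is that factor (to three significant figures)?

With everything in SI (GPa, ×10⁻⁶/K, MPa):
  option B: E = 42.10, α = 25.6, σ_y = 159.0 → σ = 133 MPa, n = 1.20
  option D: E = 32.27, α = 11.3, σ_y = 47.60 → σ = 44.8 MPa, n = 1.06
  option R: E = 100.9, α = 8.83, σ_y = 386.0 → σ = 110 MPa, n = 3.52
  option Z: E = 219.3, α = 13.9, σ_y = 965.3 → σ = 374 MPa, n = 2.58
The minimum is option D at n = 1.06.

option D, n = 1.06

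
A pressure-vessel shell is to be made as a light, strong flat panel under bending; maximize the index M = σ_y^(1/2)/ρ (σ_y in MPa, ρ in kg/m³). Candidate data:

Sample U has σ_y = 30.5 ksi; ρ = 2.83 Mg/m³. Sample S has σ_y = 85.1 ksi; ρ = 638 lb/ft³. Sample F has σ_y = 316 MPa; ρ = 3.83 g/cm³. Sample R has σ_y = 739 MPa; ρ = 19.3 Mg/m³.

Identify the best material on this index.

After converting to SI:
  sample U: σ_y = 210.3 MPa, ρ = 2830 kg/m³
  sample S: σ_y = 586.7 MPa, ρ = 10220 kg/m³
  sample F: σ_y = 316.0 MPa, ρ = 3830 kg/m³
  sample R: σ_y = 739.0 MPa, ρ = 19300 kg/m³
  sample U: M = 5.12×10⁻³
  sample F: M = 4.64×10⁻³
  sample S: M = 2.37×10⁻³
  sample R: M = 1.41×10⁻³
Sample U ranks first.

sample U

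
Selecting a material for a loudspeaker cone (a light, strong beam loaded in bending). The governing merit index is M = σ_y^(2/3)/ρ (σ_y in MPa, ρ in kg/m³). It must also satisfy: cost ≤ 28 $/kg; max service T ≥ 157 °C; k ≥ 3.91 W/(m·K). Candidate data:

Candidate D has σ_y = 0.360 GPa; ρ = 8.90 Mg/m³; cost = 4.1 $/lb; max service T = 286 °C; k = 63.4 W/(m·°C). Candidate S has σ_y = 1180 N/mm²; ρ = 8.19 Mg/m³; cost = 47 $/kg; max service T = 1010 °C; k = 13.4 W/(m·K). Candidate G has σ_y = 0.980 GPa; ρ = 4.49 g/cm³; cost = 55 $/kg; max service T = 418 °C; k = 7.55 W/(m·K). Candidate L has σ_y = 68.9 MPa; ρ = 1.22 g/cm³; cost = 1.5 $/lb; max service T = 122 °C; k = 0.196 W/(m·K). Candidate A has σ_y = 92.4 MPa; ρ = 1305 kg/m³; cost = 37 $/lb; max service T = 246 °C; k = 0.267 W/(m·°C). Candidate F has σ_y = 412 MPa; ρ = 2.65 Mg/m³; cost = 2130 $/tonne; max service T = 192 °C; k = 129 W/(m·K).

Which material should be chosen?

candidate F

Screen on constraints: cost ≤ 28 $/kg; max service T ≥ 157 °C; k ≥ 3.91 W/(m·K). Survivors: candidate D, candidate F.
In SI units:
  candidate D: σ_y = 360.0 MPa, ρ = 8900 kg/m³
  candidate F: σ_y = 412.0 MPa, ρ = 2650 kg/m³
  candidate F: M = 20.9×10⁻³
  candidate D: M = 5.69×10⁻³
Candidate F has the largest M.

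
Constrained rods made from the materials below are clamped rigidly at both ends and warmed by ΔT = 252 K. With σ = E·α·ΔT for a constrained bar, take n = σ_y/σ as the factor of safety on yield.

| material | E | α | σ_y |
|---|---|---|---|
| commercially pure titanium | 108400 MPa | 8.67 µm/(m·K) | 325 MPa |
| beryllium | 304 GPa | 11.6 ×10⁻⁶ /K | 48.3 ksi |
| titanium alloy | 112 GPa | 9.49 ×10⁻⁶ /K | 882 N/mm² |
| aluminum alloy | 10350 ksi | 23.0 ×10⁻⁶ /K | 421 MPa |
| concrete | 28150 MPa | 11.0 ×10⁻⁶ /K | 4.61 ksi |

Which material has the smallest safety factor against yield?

beryllium

Converting E to GPa, α to ×10⁻⁶/K, σ_y to MPa, then σ and n for each:
  commercially pure titanium: E = 108.4, α = 8.67, σ_y = 325.0 → σ = 237 MPa, n = 1.37
  beryllium: E = 304.0, α = 11.6, σ_y = 333.0 → σ = 889 MPa, n = 0.375
  titanium alloy: E = 112.0, α = 9.49, σ_y = 882.0 → σ = 268 MPa, n = 3.29
  aluminum alloy: E = 71.36, α = 23.0, σ_y = 421.0 → σ = 414 MPa, n = 1.02
  concrete: E = 28.15, α = 11.0, σ_y = 31.78 → σ = 78.0 MPa, n = 0.407
Beryllium has the lowest safety factor, n = 0.375.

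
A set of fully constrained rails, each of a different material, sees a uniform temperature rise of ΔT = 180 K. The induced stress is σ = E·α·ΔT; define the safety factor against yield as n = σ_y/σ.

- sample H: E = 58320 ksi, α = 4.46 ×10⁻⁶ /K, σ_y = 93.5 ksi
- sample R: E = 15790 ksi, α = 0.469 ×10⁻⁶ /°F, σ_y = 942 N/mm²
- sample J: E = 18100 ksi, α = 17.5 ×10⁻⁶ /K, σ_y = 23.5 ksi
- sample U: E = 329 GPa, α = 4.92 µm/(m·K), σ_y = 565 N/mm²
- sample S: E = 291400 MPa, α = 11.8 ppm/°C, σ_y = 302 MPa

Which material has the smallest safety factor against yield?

sample J

With everything in SI (GPa, ×10⁻⁶/K, MPa):
  sample H: E = 402.1, α = 4.46, σ_y = 644.7 → σ = 323 MPa, n = 2.00
  sample R: E = 108.9, α = 0.844, σ_y = 942.0 → σ = 16.5 MPa, n = 56.9
  sample J: E = 124.8, α = 17.5, σ_y = 162.0 → σ = 393 MPa, n = 0.412
  sample U: E = 329.0, α = 4.92, σ_y = 565.0 → σ = 291 MPa, n = 1.94
  sample S: E = 291.4, α = 11.8, σ_y = 302.0 → σ = 619 MPa, n = 0.488
Smallest n: sample J with n = 0.412.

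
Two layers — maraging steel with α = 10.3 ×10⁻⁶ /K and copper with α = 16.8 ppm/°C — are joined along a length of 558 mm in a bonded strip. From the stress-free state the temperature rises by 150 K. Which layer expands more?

copper

α(maraging steel) = 10.3×10⁻⁶/K vs α(copper) = 16.8×10⁻⁶/K.
Higher α expands more for the same ΔT: copper.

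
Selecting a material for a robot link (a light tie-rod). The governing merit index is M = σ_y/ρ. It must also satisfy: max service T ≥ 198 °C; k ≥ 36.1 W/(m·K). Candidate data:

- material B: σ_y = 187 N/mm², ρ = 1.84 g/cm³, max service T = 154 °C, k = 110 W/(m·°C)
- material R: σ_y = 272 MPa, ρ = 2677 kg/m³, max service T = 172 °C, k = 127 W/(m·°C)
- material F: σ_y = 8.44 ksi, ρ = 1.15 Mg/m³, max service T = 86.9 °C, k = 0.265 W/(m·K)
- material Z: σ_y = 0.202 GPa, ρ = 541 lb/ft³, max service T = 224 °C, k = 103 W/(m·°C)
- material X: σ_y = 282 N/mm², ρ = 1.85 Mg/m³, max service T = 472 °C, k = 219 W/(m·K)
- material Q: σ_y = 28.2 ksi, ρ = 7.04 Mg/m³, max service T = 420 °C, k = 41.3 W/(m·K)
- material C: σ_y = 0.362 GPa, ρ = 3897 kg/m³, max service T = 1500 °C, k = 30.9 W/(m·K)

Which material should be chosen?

Screen on constraints: max service T ≥ 198 °C; k ≥ 36.1 W/(m·K). Survivors: material Z, material X, material Q.
Putting every candidate on a common basis:
  material Z: σ_y = 202.0 MPa, ρ = 8666 kg/m³
  material X: σ_y = 282.0 MPa, ρ = 1850 kg/m³
  material Q: σ_y = 194.4 MPa, ρ = 7040 kg/m³
  material X: M = 152 kN·m/kg
  material Q: M = 27.6 kN·m/kg
  material Z: M = 23.3 kN·m/kg
Highest index: material X.

material X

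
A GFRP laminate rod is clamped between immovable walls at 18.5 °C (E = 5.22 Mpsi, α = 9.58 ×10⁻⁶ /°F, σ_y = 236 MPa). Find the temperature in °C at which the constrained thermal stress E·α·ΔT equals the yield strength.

399 °C

E = 5.22 Mpsi = 35.99 GPa.
α = 9.58×10⁻⁶/°F × 9/5 = 17.2×10⁻⁶/K.
E·α·ΔT = 236.0 MPa ⇒ ΔT = 236.0 / (35.99×10³ × 17.2×10⁻⁶) = 380.3 K.
T = 18.5 + 380.3 = 398.8 °C.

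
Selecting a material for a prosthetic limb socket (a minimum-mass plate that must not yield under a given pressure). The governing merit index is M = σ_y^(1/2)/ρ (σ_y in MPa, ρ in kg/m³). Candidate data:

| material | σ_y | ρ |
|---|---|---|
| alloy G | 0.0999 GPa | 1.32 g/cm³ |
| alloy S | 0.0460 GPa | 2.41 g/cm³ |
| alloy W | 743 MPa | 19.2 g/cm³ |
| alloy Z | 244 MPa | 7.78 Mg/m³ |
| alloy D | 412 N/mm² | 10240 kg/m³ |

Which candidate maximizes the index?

alloy G

Convert each candidate to consistent units, then evaluate M:
  alloy G: σ_y = 99.90 MPa, ρ = 1320 kg/m³
  alloy S: σ_y = 46.00 MPa, ρ = 2410 kg/m³
  alloy W: σ_y = 743.0 MPa, ρ = 19200 kg/m³
  alloy Z: σ_y = 244.0 MPa, ρ = 7780 kg/m³
  alloy D: σ_y = 412.0 MPa, ρ = 10240 kg/m³
  alloy G: M = 7.57×10⁻³
  alloy S: M = 2.81×10⁻³
  alloy Z: M = 2.01×10⁻³
  alloy D: M = 1.98×10⁻³
  alloy W: M = 1.42×10⁻³
Highest index: alloy G.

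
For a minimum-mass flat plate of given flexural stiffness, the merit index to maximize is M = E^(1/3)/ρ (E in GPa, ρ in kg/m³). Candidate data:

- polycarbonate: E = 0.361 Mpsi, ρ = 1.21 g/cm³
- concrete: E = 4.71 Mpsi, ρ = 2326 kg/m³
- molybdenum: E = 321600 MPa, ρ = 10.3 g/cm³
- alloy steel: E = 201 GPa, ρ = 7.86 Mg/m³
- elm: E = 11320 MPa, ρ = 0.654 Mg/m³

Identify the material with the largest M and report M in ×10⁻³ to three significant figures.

elm, M = 3.43×10⁻³

Putting every candidate on a common basis:
  polycarbonate: E = 2.489 GPa, ρ = 1210 kg/m³
  concrete: E = 32.47 GPa, ρ = 2326 kg/m³
  molybdenum: E = 321.6 GPa, ρ = 10300 kg/m³
  alloy steel: E = 201.0 GPa, ρ = 7860 kg/m³
  elm: E = 11.32 GPa, ρ = 654.0 kg/m³
  elm: M = 3.43×10⁻³
  concrete: M = 1.37×10⁻³
  polycarbonate: M = 1.12×10⁻³
  alloy steel: M = 0.745×10⁻³
  molybdenum: M = 0.665×10⁻³
Highest index: elm.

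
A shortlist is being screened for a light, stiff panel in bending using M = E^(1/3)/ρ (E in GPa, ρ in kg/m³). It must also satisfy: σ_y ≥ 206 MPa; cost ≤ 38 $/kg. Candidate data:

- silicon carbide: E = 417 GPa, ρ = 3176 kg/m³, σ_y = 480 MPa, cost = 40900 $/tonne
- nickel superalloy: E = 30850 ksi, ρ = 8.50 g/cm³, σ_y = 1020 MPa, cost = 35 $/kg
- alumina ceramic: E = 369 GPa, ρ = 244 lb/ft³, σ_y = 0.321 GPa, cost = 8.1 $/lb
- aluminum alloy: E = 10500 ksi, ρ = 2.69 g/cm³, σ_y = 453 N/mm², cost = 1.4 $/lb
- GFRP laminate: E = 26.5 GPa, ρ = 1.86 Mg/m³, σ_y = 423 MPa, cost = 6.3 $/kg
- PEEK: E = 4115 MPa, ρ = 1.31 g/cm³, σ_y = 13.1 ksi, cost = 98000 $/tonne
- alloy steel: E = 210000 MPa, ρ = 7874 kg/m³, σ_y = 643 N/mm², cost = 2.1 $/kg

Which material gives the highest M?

alumina ceramic

Screen on constraints: σ_y ≥ 206 MPa; cost ≤ 38 $/kg. Survivors: nickel superalloy, alumina ceramic, aluminum alloy, GFRP laminate, alloy steel.
Putting every candidate on a common basis:
  nickel superalloy: E = 212.7 GPa, ρ = 8500 kg/m³
  alumina ceramic: E = 369.0 GPa, ρ = 3909 kg/m³
  aluminum alloy: E = 72.39 GPa, ρ = 2690 kg/m³
  GFRP laminate: E = 26.50 GPa, ρ = 1860 kg/m³
  alloy steel: E = 210.0 GPa, ρ = 7874 kg/m³
  alumina ceramic: M = 1.84×10⁻³
  GFRP laminate: M = 1.60×10⁻³
  aluminum alloy: M = 1.55×10⁻³
  alloy steel: M = 0.755×10⁻³
  nickel superalloy: M = 0.702×10⁻³
Highest index: alumina ceramic.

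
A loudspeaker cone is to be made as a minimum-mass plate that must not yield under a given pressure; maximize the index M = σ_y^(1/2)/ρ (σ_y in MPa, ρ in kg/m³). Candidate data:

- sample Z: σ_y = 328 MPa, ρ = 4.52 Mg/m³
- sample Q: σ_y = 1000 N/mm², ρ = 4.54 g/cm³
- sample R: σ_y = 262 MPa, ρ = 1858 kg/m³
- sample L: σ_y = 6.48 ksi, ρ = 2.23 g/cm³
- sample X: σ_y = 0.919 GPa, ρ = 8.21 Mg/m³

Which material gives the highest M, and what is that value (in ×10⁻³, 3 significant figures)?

sample R, M = 8.71×10⁻³

In SI units:
  sample Z: σ_y = 328.0 MPa, ρ = 4520 kg/m³
  sample Q: σ_y = 1000 MPa, ρ = 4540 kg/m³
  sample R: σ_y = 262.0 MPa, ρ = 1858 kg/m³
  sample L: σ_y = 44.68 MPa, ρ = 2230 kg/m³
  sample X: σ_y = 919.0 MPa, ρ = 8210 kg/m³
  sample R: M = 8.71×10⁻³
  sample Q: M = 6.97×10⁻³
  sample Z: M = 4.01×10⁻³
  sample X: M = 3.69×10⁻³
  sample L: M = 3.00×10⁻³
Sample R ranks first.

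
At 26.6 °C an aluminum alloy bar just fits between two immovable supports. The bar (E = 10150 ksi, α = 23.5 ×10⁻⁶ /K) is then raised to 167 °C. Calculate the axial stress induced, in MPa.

231 MPa

E = 10150 ksi = 69.98 GPa.
ΔT = 140.4 K. Constrained thermal stress σ = E·α·ΔT = 69.98×10³ MPa × 23.5×10⁻⁶ × 140.4 = 231 MPa (compressive).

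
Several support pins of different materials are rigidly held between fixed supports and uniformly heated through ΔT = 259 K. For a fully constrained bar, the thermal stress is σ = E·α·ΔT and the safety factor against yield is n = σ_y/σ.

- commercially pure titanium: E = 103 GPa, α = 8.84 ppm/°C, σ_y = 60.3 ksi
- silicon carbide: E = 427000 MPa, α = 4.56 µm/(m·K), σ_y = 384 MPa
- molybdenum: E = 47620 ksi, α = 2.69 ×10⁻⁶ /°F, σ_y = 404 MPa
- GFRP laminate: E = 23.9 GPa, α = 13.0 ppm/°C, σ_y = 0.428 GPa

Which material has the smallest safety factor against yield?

With everything in SI (GPa, ×10⁻⁶/K, MPa):
  commercially pure titanium: E = 103.0, α = 8.84, σ_y = 415.8 → σ = 236 MPa, n = 1.76
  silicon carbide: E = 427.0, α = 4.56, σ_y = 384.0 → σ = 504 MPa, n = 0.761
  molybdenum: E = 328.3, α = 4.84, σ_y = 404.0 → σ = 412 MPa, n = 0.981
  GFRP laminate: E = 23.90, α = 13.0, σ_y = 428.0 → σ = 80.5 MPa, n = 5.32
Smallest n: silicon carbide with n = 0.761.

silicon carbide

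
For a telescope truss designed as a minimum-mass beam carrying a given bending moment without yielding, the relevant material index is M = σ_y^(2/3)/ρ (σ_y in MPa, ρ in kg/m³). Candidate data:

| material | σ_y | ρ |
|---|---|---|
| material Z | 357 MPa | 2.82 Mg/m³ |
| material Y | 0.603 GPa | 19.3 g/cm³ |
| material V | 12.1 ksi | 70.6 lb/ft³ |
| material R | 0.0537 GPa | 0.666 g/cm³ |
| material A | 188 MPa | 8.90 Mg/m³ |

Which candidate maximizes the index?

Normalizing units and computing the index:
  material Z: σ_y = 357.0 MPa, ρ = 2820 kg/m³
  material Y: σ_y = 603.0 MPa, ρ = 19300 kg/m³
  material V: σ_y = 83.43 MPa, ρ = 1131 kg/m³
  material R: σ_y = 53.70 MPa, ρ = 666.0 kg/m³
  material A: σ_y = 188.0 MPa, ρ = 8900 kg/m³
  material R: M = 21.4×10⁻³
  material Z: M = 17.8×10⁻³
  material V: M = 16.9×10⁻³
  material Y: M = 3.70×10⁻³
  material A: M = 3.69×10⁻³
Material R ranks first.

material R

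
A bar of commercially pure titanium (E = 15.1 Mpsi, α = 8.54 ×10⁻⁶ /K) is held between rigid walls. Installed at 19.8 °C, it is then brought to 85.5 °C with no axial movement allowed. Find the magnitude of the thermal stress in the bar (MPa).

58.4 MPa

E = 15.1 Mpsi = 104.1 GPa.
ΔT = 65.70 K. Constrained thermal stress σ = E·α·ΔT = 104.1×10³ MPa × 8.54×10⁻⁶ × 65.70 = 58.4 MPa (compressive).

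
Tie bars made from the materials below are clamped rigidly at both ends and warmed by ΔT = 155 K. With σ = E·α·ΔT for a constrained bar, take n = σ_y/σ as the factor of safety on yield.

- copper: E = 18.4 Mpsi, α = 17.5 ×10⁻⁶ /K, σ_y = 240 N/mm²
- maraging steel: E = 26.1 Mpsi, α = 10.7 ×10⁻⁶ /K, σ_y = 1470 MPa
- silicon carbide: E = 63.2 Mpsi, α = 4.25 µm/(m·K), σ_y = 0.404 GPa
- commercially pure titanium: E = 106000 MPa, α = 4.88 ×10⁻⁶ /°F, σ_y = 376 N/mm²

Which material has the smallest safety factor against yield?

copper

With everything in SI (GPa, ×10⁻⁶/K, MPa):
  copper: E = 126.9, α = 17.5, σ_y = 240.0 → σ = 344 MPa, n = 0.697
  maraging steel: E = 180.0, α = 10.7, σ_y = 1470 → σ = 298 MPa, n = 4.93
  silicon carbide: E = 435.7, α = 4.25, σ_y = 404.0 → σ = 287 MPa, n = 1.41
  commercially pure titanium: E = 106.0, α = 8.78, σ_y = 376.0 → σ = 144 MPa, n = 2.61
Copper has the lowest safety factor, n = 0.697.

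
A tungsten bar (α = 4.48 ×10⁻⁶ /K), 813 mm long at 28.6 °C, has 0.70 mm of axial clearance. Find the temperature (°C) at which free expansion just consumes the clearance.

221 °C

α·L₀·ΔT = 0.7 mm ⇒ ΔT = 0.7 / (4.48×10⁻⁶ × 813.0) = 192.2 K.
T = 28.6 + 192.2 = 220.8 °C.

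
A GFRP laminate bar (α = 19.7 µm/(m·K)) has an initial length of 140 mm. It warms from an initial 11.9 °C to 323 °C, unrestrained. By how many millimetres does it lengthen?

0.858 mm

ΔT = 323 − 11.9 = 311.1 K.
ΔL = α·L₀·ΔT = 19.7×10⁻⁶ × 140 mm × 311.1 K = 0.858 mm.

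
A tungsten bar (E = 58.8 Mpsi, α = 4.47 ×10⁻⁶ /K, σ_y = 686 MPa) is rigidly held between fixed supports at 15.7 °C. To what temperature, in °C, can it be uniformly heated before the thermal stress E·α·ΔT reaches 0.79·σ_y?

315 °C

E = 58.8 Mpsi = 405.4 GPa.
E·α·ΔT = 541.9 MPa ⇒ ΔT = 541.9 / (405.4×10³ × 4.47×10⁻⁶) = 299.1 K.
T = 15.7 + 299.1 = 314.8 °C.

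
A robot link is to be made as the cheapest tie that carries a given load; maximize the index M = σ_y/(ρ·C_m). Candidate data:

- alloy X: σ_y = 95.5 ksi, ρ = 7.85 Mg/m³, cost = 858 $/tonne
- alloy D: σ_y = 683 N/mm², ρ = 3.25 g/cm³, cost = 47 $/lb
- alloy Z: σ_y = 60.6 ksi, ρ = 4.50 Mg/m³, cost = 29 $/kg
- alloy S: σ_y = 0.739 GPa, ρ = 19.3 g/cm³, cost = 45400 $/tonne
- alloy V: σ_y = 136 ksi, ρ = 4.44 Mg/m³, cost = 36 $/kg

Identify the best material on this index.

After converting to SI:
  alloy X: σ_y = 658.4 MPa, ρ = 7850 kg/m³, cost = 0.8580 $/kg
  alloy D: σ_y = 683.0 MPa, ρ = 3250 kg/m³, cost = 103.6 $/kg
  alloy Z: σ_y = 417.8 MPa, ρ = 4500 kg/m³, cost = 29.00 $/kg
  alloy S: σ_y = 739.0 MPa, ρ = 19300 kg/m³, cost = 45.40 $/kg
  alloy V: σ_y = 937.7 MPa, ρ = 4440 kg/m³, cost = 36.00 $/kg
  alloy X: M = 97.8 kN·m per $
  alloy V: M = 5.87 kN·m per $
  alloy Z: M = 3.20 kN·m per $
  alloy D: M = 2.03 kN·m per $
  alloy S: M = 0.843 kN·m per $
Alloy X ranks first.

alloy X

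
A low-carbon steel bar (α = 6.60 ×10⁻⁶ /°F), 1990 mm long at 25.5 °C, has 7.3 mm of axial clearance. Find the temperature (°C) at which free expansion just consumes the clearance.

334 °C

α = 6.60×10⁻⁶/°F × 9/5 = 11.9×10⁻⁶/K.
α·L₀·ΔT = 7.3 mm ⇒ ΔT = 7.3 / (11.9×10⁻⁶ × 1990.0) = 308.8 K.
T = 25.5 + 308.8 = 334.3 °C.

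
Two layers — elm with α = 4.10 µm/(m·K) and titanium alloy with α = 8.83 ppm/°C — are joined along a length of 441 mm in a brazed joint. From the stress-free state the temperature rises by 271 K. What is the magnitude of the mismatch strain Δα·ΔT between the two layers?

1.28×10⁻³

Δα = |4.10 − 8.83|×10⁻⁶/K = 4.73×10⁻⁶/K.
Mismatch strain = Δα·ΔT = 4.73×10⁻⁶ × 271.0 = 1.28×10⁻³.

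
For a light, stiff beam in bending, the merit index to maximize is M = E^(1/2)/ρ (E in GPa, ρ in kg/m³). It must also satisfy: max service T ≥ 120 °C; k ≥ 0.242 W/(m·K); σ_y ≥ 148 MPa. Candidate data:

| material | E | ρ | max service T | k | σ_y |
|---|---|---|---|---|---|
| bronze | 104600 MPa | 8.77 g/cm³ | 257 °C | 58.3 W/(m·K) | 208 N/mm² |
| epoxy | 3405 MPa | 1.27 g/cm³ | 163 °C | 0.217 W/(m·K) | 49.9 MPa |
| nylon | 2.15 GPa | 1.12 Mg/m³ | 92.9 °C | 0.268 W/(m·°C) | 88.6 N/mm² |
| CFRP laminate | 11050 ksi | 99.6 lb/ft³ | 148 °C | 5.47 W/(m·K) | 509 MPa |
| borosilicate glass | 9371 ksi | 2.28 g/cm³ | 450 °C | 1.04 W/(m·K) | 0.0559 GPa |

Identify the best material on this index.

Screen on constraints: max service T ≥ 120 °C; k ≥ 0.242 W/(m·K); σ_y ≥ 148 MPa. Survivors: bronze, CFRP laminate.
After converting to SI:
  bronze: E = 104.6 GPa, ρ = 8770 kg/m³
  CFRP laminate: E = 76.19 GPa, ρ = 1595 kg/m³
  CFRP laminate: M = 5.47×10⁻³
  bronze: M = 1.17×10⁻³
Highest index: CFRP laminate.

CFRP laminate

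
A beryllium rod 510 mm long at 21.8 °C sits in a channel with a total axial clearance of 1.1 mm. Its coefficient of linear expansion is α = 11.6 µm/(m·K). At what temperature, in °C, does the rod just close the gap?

α·L₀·ΔT = 1.1 mm ⇒ ΔT = 1.1 / (11.6×10⁻⁶ × 510.0) = 185.9 K.
T = 21.8 + 185.9 = 207.7 °C.

208 °C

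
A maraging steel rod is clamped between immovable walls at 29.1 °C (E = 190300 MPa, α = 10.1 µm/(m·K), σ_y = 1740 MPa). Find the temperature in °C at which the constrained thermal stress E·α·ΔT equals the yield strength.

E = 190300 MPa = 190.3 GPa.
E·α·ΔT = 1740 MPa ⇒ ΔT = 1740 / (190.3×10³ × 10.1×10⁻⁶) = 905.3 K.
T = 29.1 + 905.3 = 934.4 °C.

934 °C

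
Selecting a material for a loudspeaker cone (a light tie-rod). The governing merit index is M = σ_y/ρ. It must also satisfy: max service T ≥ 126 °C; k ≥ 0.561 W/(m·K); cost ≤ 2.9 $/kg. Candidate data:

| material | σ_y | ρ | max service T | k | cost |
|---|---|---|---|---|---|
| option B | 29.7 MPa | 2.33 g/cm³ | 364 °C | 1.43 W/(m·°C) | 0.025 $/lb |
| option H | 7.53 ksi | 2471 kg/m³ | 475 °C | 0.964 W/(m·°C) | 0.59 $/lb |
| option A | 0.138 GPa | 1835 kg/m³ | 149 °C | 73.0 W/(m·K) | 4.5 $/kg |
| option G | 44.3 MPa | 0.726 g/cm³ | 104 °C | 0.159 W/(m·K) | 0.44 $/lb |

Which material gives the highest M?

option H

Screen on constraints: max service T ≥ 126 °C; k ≥ 0.561 W/(m·K); cost ≤ 2.9 $/kg. Survivors: option B, option H.
Putting every candidate on a common basis:
  option B: σ_y = 29.70 MPa, ρ = 2330 kg/m³
  option H: σ_y = 51.92 MPa, ρ = 2471 kg/m³
  option H: M = 21.0 kN·m/kg
  option B: M = 12.7 kN·m/kg
Highest index: option H.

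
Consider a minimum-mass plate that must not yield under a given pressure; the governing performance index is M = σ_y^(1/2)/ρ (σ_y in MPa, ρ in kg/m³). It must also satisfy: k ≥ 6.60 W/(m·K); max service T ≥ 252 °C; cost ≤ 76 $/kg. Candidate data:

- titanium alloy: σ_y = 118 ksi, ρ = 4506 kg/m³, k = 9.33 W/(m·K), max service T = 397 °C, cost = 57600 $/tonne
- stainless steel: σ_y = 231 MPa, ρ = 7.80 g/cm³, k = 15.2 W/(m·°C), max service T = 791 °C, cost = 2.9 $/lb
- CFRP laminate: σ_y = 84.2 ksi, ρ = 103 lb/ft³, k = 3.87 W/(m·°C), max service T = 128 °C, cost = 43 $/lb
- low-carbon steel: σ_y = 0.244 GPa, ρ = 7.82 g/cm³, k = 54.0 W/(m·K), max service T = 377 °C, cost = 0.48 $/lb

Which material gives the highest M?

Screen on constraints: k ≥ 6.60 W/(m·K); max service T ≥ 252 °C; cost ≤ 76 $/kg. Survivors: titanium alloy, stainless steel, low-carbon steel.
Convert each candidate to consistent units, then evaluate M:
  titanium alloy: σ_y = 813.6 MPa, ρ = 4506 kg/m³
  stainless steel: σ_y = 231.0 MPa, ρ = 7800 kg/m³
  low-carbon steel: σ_y = 244.0 MPa, ρ = 7820 kg/m³
  titanium alloy: M = 6.33×10⁻³
  low-carbon steel: M = 2.00×10⁻³
  stainless steel: M = 1.95×10⁻³
Titanium alloy ranks first.

titanium alloy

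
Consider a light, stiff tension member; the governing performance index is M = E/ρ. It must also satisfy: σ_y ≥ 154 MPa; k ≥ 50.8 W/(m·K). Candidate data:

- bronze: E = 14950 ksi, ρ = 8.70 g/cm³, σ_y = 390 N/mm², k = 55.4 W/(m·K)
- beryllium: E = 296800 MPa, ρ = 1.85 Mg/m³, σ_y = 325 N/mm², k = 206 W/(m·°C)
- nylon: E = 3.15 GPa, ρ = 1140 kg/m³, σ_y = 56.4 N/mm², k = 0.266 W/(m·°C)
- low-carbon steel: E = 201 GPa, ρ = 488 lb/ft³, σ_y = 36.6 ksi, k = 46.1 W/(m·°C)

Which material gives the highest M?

beryllium

Screen on constraints: σ_y ≥ 154 MPa; k ≥ 50.8 W/(m·K). Survivors: bronze, beryllium.
Putting every candidate on a common basis:
  bronze: E = 103.1 GPa, ρ = 8700 kg/m³
  beryllium: E = 296.8 GPa, ρ = 1850 kg/m³
  beryllium: M = 160 MN·m/kg
  bronze: M = 11.8 MN·m/kg
Highest index: beryllium.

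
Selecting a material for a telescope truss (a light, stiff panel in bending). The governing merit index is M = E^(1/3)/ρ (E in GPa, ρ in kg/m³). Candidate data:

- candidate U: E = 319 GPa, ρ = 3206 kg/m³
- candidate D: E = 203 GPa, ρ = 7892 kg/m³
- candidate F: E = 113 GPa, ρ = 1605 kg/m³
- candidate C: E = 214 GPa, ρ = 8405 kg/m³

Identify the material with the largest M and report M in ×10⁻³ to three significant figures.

candidate F, M = 3.01×10⁻³

Per-candidate index values:
  candidate F: M = 3.01×10⁻³
  candidate U: M = 2.13×10⁻³
  candidate D: M = 0.745×10⁻³
  candidate C: M = 0.712×10⁻³
Highest index: candidate F.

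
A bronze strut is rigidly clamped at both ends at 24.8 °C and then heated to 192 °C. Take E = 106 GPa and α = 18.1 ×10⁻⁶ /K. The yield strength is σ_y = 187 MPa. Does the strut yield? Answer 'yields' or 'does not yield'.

yields

ΔT = 167.2 K. Constrained thermal stress σ = E·α·ΔT = 106.0×10³ MPa × 18.1×10⁻⁶ × 167.2 = 321 MPa (compressive).
Compare to σ_y = 187 MPa: σ ≥ σ_y, so it yields.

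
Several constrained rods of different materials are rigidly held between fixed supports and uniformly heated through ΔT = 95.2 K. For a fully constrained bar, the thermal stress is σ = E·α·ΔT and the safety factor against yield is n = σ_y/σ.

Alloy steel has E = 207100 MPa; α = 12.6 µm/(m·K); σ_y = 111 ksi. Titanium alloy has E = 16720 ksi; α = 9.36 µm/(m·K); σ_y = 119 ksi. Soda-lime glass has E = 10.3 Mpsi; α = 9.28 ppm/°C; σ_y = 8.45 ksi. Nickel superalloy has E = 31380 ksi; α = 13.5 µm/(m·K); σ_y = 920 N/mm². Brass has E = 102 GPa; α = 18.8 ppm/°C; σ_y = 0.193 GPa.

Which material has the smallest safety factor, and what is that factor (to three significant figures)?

Per material, after unit conversion:
  alloy steel: E = 207.1, α = 12.6, σ_y = 765.3 → σ = 248 MPa, n = 3.08
  titanium alloy: E = 115.3, α = 9.36, σ_y = 820.5 → σ = 103 MPa, n = 7.99
  soda-lime glass: E = 71.02, α = 9.28, σ_y = 58.26 → σ = 62.7 MPa, n = 0.929
  nickel superalloy: E = 216.4, α = 13.5, σ_y = 920.0 → σ = 278 MPa, n = 3.31
  brass: E = 102.0, α = 18.8, σ_y = 193.0 → σ = 183 MPa, n = 1.06
Soda-lime glass has the lowest safety factor, n = 0.929.

soda-lime glass, n = 0.929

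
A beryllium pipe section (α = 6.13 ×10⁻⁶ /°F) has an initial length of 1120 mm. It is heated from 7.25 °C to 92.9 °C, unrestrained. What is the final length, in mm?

1121.1 mm

Convert α: 6.13×10⁻⁶/°F × (9/5) = 11.0×10⁻⁶/K.
ΔT = 92.9 − 7.25 = 85.65 K.
ΔL = α·L₀·ΔT = 11.0×10⁻⁶ × 1120 mm × 85.65 K = 1.06 mm.
L = L₀ + ΔL = 1120 + 1.06 = 1121.1 mm.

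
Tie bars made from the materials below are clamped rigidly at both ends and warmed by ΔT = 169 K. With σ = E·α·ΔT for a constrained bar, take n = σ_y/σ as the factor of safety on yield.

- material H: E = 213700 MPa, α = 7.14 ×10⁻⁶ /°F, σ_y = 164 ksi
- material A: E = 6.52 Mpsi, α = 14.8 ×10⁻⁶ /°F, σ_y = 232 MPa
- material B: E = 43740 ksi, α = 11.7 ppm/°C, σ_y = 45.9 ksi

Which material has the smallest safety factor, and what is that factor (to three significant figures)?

material B, n = 0.531

Converting E to GPa, α to ×10⁻⁶/K, σ_y to MPa, then σ and n for each:
  material H: E = 213.7, α = 12.9, σ_y = 1131 → σ = 464 MPa, n = 2.44
  material A: E = 44.95, α = 26.6, σ_y = 232.0 → σ = 202 MPa, n = 1.15
  material B: E = 301.6, α = 11.7, σ_y = 316.5 → σ = 596 MPa, n = 0.531
Smallest n: material B with n = 0.531.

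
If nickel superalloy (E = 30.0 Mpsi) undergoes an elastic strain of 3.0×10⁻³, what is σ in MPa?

621 MPa

E = 30.0 Mpsi = 206.8 GPa.
σ = E·ε = 206800 MPa × 3.0×10⁻³ = 621 MPa.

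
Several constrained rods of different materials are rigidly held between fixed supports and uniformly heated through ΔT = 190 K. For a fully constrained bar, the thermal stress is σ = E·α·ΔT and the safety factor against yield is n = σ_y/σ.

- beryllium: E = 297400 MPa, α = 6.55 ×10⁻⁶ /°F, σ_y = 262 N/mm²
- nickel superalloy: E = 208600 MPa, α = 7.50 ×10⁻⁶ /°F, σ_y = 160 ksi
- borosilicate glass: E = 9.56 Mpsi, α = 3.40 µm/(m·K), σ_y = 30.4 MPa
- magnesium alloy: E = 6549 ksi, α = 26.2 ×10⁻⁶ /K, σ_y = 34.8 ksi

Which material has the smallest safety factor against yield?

beryllium

Converting E to GPa, α to ×10⁻⁶/K, σ_y to MPa, then σ and n for each:
  beryllium: E = 297.4, α = 11.8, σ_y = 262.0 → σ = 666 MPa, n = 0.393
  nickel superalloy: E = 208.6, α = 13.5, σ_y = 1103 → σ = 535 MPa, n = 2.06
  borosilicate glass: E = 65.91, α = 3.40, σ_y = 30.40 → σ = 42.6 MPa, n = 0.714
  magnesium alloy: E = 45.15, α = 26.2, σ_y = 239.9 → σ = 225 MPa, n = 1.07
Beryllium has the lowest safety factor, n = 0.393.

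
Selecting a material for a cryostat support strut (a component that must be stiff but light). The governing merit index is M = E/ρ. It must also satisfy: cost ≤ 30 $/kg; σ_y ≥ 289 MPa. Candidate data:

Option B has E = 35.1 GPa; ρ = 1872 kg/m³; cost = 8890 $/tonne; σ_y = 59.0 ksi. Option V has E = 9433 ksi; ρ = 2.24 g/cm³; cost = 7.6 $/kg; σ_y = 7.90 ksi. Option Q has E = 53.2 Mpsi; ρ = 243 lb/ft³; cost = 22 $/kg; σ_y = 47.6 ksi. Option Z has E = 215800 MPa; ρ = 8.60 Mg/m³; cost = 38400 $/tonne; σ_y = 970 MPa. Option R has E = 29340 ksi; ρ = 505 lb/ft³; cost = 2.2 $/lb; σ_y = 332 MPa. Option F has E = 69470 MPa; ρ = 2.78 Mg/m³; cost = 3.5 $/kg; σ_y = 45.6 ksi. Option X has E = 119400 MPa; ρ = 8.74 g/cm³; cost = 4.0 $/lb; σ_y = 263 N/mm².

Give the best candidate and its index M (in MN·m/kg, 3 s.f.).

Screen on constraints: cost ≤ 30 $/kg; σ_y ≥ 289 MPa. Survivors: option B, option Q, option R, option F.
Normalizing units and computing the index:
  option B: E = 35.10 GPa, ρ = 1872 kg/m³
  option Q: E = 366.8 GPa, ρ = 3892 kg/m³
  option R: E = 202.3 GPa, ρ = 8089 kg/m³
  option F: E = 69.47 GPa, ρ = 2780 kg/m³
  option Q: M = 94.2 MN·m/kg
  option R: M = 25.0 MN·m/kg
  option F: M = 25.0 MN·m/kg
  option B: M = 18.8 MN·m/kg
Option Q has the largest M.

option Q, M = 94.2 MN·m/kg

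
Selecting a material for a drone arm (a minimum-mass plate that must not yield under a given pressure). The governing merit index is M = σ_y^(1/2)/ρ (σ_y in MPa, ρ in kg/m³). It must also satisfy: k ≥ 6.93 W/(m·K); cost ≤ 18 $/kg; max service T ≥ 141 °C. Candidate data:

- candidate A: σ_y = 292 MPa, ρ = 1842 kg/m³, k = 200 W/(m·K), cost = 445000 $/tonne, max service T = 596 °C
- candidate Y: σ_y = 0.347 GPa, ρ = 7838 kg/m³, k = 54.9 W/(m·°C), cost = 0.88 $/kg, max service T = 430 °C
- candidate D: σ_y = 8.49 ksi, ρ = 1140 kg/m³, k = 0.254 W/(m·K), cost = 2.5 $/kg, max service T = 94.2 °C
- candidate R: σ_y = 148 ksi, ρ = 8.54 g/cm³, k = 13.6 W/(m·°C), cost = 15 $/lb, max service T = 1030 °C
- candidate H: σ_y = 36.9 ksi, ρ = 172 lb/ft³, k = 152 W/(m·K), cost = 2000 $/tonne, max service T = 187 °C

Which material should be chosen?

Screen on constraints: k ≥ 6.93 W/(m·K); cost ≤ 18 $/kg; max service T ≥ 141 °C. Survivors: candidate Y, candidate H.
Normalizing units and computing the index:
  candidate Y: σ_y = 347.0 MPa, ρ = 7838 kg/m³
  candidate H: σ_y = 254.4 MPa, ρ = 2755 kg/m³
  candidate H: M = 5.79×10⁻³
  candidate Y: M = 2.38×10⁻³
Candidate H has the largest M.

candidate H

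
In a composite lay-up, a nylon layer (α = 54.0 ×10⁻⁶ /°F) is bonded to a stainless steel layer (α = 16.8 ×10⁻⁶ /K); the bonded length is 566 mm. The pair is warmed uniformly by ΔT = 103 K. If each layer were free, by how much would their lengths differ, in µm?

nylon: α = 54.0×10⁻⁶/°F × 9/5 = 97.2×10⁻⁶/K.
Δα = |97.2 − 16.8|×10⁻⁶/K = 80.4×10⁻⁶/K.
ΔL_mismatch = Δα·L·ΔT = 80.4×10⁻⁶ × 566.0 mm × 103.0 K = 4690 µm.

4690 µm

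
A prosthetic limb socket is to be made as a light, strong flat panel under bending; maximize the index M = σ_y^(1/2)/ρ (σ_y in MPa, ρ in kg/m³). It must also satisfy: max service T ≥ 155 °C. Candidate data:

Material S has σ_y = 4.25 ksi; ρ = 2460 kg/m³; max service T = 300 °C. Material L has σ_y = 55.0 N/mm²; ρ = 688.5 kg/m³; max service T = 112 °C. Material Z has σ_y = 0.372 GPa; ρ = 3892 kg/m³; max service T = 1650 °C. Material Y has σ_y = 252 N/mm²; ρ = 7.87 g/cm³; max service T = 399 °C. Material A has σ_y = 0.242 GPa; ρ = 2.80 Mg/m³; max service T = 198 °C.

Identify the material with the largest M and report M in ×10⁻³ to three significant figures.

material A, M = 5.56×10⁻³

Screen on constraints: max service T ≥ 155 °C. Survivors: material S, material Z, material Y, material A.
After converting to SI:
  material S: σ_y = 29.30 MPa, ρ = 2460 kg/m³
  material Z: σ_y = 372.0 MPa, ρ = 3892 kg/m³
  material Y: σ_y = 252.0 MPa, ρ = 7870 kg/m³
  material A: σ_y = 242.0 MPa, ρ = 2800 kg/m³
  material A: M = 5.56×10⁻³
  material Z: M = 4.96×10⁻³
  material S: M = 2.20×10⁻³
  material Y: M = 2.02×10⁻³
Material A ranks first.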